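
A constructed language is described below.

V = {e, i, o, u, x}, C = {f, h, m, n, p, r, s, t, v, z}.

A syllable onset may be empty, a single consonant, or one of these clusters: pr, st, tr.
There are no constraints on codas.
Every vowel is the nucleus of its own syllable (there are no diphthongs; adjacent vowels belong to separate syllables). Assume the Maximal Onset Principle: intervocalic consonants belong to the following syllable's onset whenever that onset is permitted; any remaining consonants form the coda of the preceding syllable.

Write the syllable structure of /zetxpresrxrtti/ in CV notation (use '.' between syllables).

The vowels are e, x, e, x, i — 5 nuclei, so 5 syllables.
/e…x/ gap (V1→V2): /t/ is a single consonant, so it becomes the next onset.
/x…e/ gap (V2→V3): /pr/ is a licit onset in full, so it all attaches to the next syllable.
/e…x/ gap (V3→V4): /sr/; trying suffixes from longest down, /r/ is the first permitted one, so coda /s/ | onset /r/.
/x…i/ gap (V4→V5): /rtt/ — longest licit onset from the right is /t/, leaving /rt/ as coda.
So the parse is ze.tx.pres.rxrt.ti.
Mapping each syllable to C/V: /ze/ → CV, /tx/ → CV, /pres/ → CCVC, /rxrt/ → CVCC, /ti/ → CV.

CV.CV.CCVC.CVCC.CV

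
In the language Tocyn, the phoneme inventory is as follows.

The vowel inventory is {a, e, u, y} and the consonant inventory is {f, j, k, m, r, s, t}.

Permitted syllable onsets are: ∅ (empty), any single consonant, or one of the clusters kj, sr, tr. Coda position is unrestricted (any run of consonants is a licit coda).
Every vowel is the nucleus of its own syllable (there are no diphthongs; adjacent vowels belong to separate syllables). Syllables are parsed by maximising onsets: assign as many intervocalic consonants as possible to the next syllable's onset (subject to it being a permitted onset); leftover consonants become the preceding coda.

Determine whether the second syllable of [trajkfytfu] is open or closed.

closed

Nuclei (vowels): a, y, u → 3 syllables.
V1 /a/ – V2 /y/: /jkf/; trying suffixes from longest down, /f/ is the first permitted one, so coda /jk/ | onset /f/.
V2 /y/ – V3 /u/: cluster /tf/ — the longest permitted-onset suffix is /f/; onset = /f/, preceding coda = /t/.
Putting it together: trajk.fyt.fu.
Syllable 2 is /fyt/ with coda /t/, so it is closed.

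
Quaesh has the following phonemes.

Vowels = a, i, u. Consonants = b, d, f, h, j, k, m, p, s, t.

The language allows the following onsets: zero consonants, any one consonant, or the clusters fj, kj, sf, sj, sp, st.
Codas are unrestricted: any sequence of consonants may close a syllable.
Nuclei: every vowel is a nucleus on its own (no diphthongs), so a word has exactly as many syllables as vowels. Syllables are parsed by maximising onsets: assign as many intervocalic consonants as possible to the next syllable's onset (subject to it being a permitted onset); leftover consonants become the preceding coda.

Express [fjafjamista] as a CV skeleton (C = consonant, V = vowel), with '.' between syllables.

Nuclei (vowels): a, a, i, a → 4 syllables.
σ1/σ2 boundary: /fj/ is a licit onset in full, so it all attaches to the next syllable.
σ2/σ3 boundary: just /m/ — single C goes to the following onset.
σ3/σ4 boundary: /st/ is a licit onset in full, so it all attaches to the next syllable.
Putting it together: fja.fja.mi.sta.
Mapping each syllable to C/V: /fja/ → CCV, /fja/ → CCV, /mi/ → CV, /sta/ → CCV.

CCV.CCV.CV.CCV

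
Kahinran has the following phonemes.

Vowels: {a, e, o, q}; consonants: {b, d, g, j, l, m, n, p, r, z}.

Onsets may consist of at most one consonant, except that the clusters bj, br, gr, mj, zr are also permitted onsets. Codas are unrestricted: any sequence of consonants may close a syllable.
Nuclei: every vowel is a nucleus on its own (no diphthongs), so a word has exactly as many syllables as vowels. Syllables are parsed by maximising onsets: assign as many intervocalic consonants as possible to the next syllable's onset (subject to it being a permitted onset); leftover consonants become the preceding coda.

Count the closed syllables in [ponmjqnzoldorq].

3

The vowels are o, q, o, o, q — 5 nuclei, so 5 syllables.
σ1/σ2 boundary: /nmj/ splits as /n/ + /mj/ (/mj/ is the longest suffix that is a licit onset).
σ2/σ3 boundary: /nz/ — longest licit onset from the right is /z/, leaving /n/ as coda.
σ3/σ4 boundary: /ld/ splits as /l/ + /d/ (/d/ is the longest suffix that is a licit onset).
σ4/σ5 boundary: /r/ → onset of the next syllable (single consonants are always licit onsets).
Result: pon.mjqn.zol.do.rq.
Classifying each syllable: /pon/ (closed), /mjqn/ (closed), /zol/ (closed), /do/ (open), /rq/ (open).
Closed syllables: 3.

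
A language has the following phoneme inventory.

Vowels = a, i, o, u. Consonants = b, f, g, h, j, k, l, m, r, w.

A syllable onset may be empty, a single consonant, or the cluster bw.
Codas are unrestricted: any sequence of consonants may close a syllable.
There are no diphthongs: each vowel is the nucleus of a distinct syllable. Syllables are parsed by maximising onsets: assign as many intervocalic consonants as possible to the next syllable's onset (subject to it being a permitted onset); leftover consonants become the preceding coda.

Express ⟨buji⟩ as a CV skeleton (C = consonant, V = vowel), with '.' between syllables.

CV.CV

Nuclei (vowels): u, i → 2 syllables.
V1 /u/ – V2 /i/: just /j/ — single C goes to the following onset.
Result: bu.ji.
Mapping each syllable to C/V: /bu/ → CV, /ji/ → CV.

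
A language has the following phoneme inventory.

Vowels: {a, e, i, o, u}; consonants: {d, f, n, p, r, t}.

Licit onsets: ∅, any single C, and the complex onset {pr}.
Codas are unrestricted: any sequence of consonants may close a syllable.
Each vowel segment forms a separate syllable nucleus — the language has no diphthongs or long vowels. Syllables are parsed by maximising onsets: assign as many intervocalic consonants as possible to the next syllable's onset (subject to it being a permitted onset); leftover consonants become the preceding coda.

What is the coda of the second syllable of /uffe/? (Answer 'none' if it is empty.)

none

Nuclei (vowels): u, e → 2 syllables.
σ1/σ2 boundary: /ff/; trying suffixes from longest down, /f/ is the first permitted one, so coda /f/ | onset /f/.
Syllabification: uf.fe.
Syllable 2 is /fe/: onset /f/, nucleus /e/, coda ∅.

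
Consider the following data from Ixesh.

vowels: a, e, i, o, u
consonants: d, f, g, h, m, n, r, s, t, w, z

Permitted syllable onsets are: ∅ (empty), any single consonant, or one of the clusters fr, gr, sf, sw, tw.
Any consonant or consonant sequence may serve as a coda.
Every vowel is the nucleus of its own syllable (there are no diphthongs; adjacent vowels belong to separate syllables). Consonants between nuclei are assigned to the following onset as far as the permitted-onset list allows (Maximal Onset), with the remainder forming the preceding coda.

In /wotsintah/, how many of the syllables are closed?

3

Vowels present: o, i, a; each is a nucleus, giving 3 syllables.
V1 /o/ – V2 /i/: cluster /ts/ — the longest permitted-onset suffix is /s/; onset = /s/, preceding coda = /t/.
V2 /i/ – V3 /a/: cluster /nt/ — the longest permitted-onset suffix is /t/; onset = /t/, preceding coda = /n/.
Result: wot.sin.tah.
Classifying each syllable: /wot/ (closed), /sin/ (closed), /tah/ (closed).
Closed syllables: 3.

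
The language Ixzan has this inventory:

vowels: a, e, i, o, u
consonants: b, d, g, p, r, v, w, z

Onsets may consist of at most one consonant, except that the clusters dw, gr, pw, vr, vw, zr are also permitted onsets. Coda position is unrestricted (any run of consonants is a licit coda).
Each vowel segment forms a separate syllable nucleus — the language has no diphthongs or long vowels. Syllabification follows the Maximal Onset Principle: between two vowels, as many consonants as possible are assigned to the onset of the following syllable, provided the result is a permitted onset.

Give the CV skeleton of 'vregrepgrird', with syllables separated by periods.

Nuclei (vowels): e, e, i → 3 syllables.
Between /e/ (V1) and /e/ (V2): /gr/ is a licit onset in full, so it all attaches to the next syllable.
Between /e/ (V2) and /i/ (V3): /pgr/ splits as /p/ + /gr/ (/gr/ is the longest suffix that is a licit onset).
Putting it together: vre.grep.grird.
Mapping each syllable to C/V: /vre/ → CCV, /grep/ → CCVC, /grird/ → CCVCC.

CCV.CCVC.CCVCC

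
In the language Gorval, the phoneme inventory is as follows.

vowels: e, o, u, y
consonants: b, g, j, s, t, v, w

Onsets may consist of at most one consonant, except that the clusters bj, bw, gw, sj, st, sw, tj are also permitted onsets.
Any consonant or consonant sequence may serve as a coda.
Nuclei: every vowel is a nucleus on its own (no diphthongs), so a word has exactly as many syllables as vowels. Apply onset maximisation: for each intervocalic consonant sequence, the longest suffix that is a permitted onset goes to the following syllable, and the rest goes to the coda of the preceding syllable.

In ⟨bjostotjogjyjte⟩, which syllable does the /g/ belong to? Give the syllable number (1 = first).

3

The vowels are o, o, o, y, e — 5 nuclei, so 5 syllables.
σ1/σ2 boundary: /st/ is a licit onset in full, so it all attaches to the next syllable.
σ2/σ3 boundary: /tj/ — entire cluster is a permitted onset → onset /tj/, coda ∅.
σ3/σ4 boundary: cluster /gj/ — the longest permitted-onset suffix is /j/; onset = /j/, preceding coda = /g/.
σ4/σ5 boundary: cluster /jt/ — the longest permitted-onset suffix is /t/; onset = /t/, preceding coda = /j/.
Putting it together: bjo.sto.tjog.jyj.te.
The /g/ is in the coda of syllable 3 (/tjog/).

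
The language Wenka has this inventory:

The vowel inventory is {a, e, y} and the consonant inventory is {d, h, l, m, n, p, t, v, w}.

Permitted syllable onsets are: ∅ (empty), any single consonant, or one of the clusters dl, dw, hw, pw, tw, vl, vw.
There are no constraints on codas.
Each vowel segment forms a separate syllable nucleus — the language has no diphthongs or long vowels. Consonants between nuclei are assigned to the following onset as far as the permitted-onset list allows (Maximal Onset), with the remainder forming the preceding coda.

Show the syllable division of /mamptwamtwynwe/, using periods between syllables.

mamp.twam.twyn.we

Vowels present: a, a, y, e; each is a nucleus, giving 4 syllables.
σ1/σ2 boundary: cluster /mptw/ — the longest permitted-onset suffix is /tw/; onset = /tw/, preceding coda = /mp/.
σ2/σ3 boundary: /mtw/ — longest licit onset from the right is /tw/, leaving /m/ as coda.
σ3/σ4 boundary: /nw/ splits as /n/ + /w/ (/w/ is the longest suffix that is a licit onset).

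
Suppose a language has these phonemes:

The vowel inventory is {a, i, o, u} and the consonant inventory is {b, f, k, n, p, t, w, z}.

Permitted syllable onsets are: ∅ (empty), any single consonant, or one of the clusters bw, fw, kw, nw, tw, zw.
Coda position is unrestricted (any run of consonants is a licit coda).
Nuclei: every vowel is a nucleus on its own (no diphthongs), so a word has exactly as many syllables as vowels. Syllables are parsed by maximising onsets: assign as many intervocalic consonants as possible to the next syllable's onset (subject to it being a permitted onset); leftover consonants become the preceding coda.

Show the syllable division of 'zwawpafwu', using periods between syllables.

zwaw.pa.fwu

The vowels are a, a, u — 3 nuclei, so 3 syllables.
Between /a/ (V1) and /a/ (V2): /wp/; trying suffixes from longest down, /p/ is the first permitted one, so coda /w/ | onset /p/.
Between /a/ (V2) and /u/ (V3): /fw/ is a licit onset in full, so it all attaches to the next syllable.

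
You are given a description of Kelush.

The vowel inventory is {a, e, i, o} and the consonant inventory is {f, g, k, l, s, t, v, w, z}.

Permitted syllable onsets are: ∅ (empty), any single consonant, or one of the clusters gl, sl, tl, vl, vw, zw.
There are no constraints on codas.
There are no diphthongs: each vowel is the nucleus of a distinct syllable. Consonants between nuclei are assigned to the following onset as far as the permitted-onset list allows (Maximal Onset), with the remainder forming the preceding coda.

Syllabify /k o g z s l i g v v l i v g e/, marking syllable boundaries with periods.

Nuclei (vowels): o, i, i, e → 4 syllables.
/o…i/ gap (V1→V2): /gzsl/ — longest licit onset from the right is /sl/, leaving /gz/ as coda.
/i…i/ gap (V2→V3): cluster /gvvl/ — the longest permitted-onset suffix is /vl/; onset = /vl/, preceding coda = /gv/.
/i…e/ gap (V3→V4): /vg/; trying suffixes from longest down, /g/ is the first permitted one, so coda /v/ | onset /g/.

kogz.sligv.vliv.ge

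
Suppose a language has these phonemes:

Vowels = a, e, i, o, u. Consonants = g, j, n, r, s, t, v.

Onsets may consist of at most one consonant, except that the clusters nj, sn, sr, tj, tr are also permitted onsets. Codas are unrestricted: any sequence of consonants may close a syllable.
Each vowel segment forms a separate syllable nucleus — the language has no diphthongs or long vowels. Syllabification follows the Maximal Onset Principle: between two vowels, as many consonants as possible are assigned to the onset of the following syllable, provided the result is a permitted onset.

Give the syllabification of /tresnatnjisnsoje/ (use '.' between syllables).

The vowels are e, a, i, o, e — 5 nuclei, so 5 syllables.
V1 /e/ – V2 /a/: /sn/ is a licit onset in full, so it all attaches to the next syllable.
V2 /a/ – V3 /i/: /tnj/; trying suffixes from longest down, /nj/ is the first permitted one, so coda /t/ | onset /nj/.
V3 /i/ – V4 /o/: cluster /sns/ — the longest permitted-onset suffix is /s/; onset = /s/, preceding coda = /sn/.
V4 /o/ – V5 /e/: just /j/ — single C goes to the following onset.

tre.snat.njisn.so.je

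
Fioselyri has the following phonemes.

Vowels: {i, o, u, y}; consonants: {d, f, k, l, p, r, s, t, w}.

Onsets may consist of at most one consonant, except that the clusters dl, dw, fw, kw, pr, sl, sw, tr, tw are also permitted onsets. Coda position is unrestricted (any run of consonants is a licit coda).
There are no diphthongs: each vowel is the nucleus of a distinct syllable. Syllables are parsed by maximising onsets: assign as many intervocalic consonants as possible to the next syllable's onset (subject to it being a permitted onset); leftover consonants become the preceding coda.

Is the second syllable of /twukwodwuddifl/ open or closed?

open

The vowels are u, o, u, i — 4 nuclei, so 4 syllables.
/u…o/ gap (V1→V2): cluster /kw/ — /kw/ is itself a permitted onset, so the whole cluster goes right; preceding coda = ∅.
/o…u/ gap (V2→V3): cluster /dw/ — /dw/ is itself a permitted onset, so the whole cluster goes right; preceding coda = ∅.
/u…i/ gap (V3→V4): /dd/ splits as /d/ + /d/ (/d/ is the longest suffix that is a licit onset).
So the parse is twu.kwo.dwud.difl.
Syllable 2 is /kwo/; it ends in its nucleus with no coda, so it is open.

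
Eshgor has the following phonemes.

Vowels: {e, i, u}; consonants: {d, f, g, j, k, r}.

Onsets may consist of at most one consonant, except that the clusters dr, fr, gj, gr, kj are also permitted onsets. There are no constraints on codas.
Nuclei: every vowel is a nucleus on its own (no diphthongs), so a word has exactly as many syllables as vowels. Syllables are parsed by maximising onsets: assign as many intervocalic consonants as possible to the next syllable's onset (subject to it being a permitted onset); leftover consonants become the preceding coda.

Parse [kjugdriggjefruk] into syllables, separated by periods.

Nuclei (vowels): u, i, e, u → 4 syllables.
Between /u/ (V1) and /i/ (V2): cluster /gdr/ — the longest permitted-onset suffix is /dr/; onset = /dr/, preceding coda = /g/.
Between /i/ (V2) and /e/ (V3): /ggj/ splits as /g/ + /gj/ (/gj/ is the longest suffix that is a licit onset).
Between /e/ (V3) and /u/ (V4): cluster /fr/ — /fr/ is itself a permitted onset, so the whole cluster goes right; preceding coda = ∅.

kjug.drig.gje.fruk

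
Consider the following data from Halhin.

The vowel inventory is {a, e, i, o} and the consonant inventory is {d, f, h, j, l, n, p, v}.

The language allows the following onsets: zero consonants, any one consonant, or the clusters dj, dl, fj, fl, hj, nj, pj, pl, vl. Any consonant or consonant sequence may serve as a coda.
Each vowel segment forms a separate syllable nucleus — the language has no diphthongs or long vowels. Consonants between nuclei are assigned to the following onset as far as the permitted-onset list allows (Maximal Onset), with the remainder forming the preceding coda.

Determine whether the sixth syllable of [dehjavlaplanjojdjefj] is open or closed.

The vowels are e, a, a, a, o, e — 6 nuclei, so 6 syllables.
/e…a/ gap (V1→V2): /hj/ — entire cluster is a permitted onset → onset /hj/, coda ∅.
/a…a/ gap (V2→V3): /vl/ — entire cluster is a permitted onset → onset /vl/, coda ∅.
/a…a/ gap (V3→V4): /pl/ is a licit onset in full, so it all attaches to the next syllable.
/a…o/ gap (V4→V5): cluster /nj/ — /nj/ is itself a permitted onset, so the whole cluster goes right; preceding coda = ∅.
/o…e/ gap (V5→V6): /jdj/; trying suffixes from longest down, /dj/ is the first permitted one, so coda /j/ | onset /dj/.
Result: de.hja.vla.pla.njoj.djefj.
Syllable 6 is /djefj/ with coda /fj/, so it is closed.

closed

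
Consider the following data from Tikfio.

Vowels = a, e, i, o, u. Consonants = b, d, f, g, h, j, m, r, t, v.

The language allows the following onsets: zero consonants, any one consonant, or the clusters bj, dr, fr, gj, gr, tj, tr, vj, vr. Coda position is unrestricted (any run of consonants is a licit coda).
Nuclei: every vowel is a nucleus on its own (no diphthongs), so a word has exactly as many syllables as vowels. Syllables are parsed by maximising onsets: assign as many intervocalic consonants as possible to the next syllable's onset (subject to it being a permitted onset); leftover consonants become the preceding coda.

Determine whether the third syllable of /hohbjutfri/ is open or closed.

The vowels are o, u, i — 3 nuclei, so 3 syllables.
σ1/σ2 boundary: cluster /hbj/ — the longest permitted-onset suffix is /bj/; onset = /bj/, preceding coda = /h/.
σ2/σ3 boundary: cluster /tfr/ — the longest permitted-onset suffix is /fr/; onset = /fr/, preceding coda = /t/.
Result: hoh.bjut.fri.
Syllable 3 is /fri/; it ends in its nucleus with no coda, so it is open.

open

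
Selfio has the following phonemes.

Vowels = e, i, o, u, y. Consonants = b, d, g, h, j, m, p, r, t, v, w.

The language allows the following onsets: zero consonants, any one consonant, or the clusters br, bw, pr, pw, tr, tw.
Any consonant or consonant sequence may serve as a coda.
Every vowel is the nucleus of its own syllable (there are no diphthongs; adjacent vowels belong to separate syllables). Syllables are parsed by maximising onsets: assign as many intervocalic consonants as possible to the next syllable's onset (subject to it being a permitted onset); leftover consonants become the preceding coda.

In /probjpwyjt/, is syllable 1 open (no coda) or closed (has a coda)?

closed

The vowels are o, y — 2 nuclei, so 2 syllables.
Between /o/ (V1) and /y/ (V2): /bjpw/ splits as /bj/ + /pw/ (/pw/ is the longest suffix that is a licit onset).
Putting it together: probj.pwyjt.
Syllable 1 is /probj/ with coda /bj/, so it is closed.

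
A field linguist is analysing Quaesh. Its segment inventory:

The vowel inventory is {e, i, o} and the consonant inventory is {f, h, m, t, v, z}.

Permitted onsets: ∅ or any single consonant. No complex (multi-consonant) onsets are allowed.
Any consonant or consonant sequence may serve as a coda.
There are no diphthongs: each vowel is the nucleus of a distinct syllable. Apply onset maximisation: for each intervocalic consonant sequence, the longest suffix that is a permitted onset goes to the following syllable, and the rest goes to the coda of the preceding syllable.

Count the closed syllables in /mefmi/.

1

Vowels present: e, i; each is a nucleus, giving 2 syllables.
/e…i/ gap (V1→V2): /fm/ splits as /f/ + /m/ (/m/ is the longest suffix that is a licit onset).
So the parse is mef.mi.
Classifying each syllable: /mef/ (closed), /mi/ (open).
Closed syllables: 1.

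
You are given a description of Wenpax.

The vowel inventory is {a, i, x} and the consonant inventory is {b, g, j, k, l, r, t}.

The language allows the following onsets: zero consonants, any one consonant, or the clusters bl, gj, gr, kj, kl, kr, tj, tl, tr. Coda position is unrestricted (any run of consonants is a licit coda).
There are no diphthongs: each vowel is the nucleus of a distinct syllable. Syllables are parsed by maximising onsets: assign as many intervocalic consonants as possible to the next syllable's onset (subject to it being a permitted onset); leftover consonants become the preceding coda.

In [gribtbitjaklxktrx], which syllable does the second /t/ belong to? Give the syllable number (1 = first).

3

The vowels are i, i, a, x, x — 5 nuclei, so 5 syllables.
σ1/σ2 boundary: /btb/; trying suffixes from longest down, /b/ is the first permitted one, so coda /bt/ | onset /b/.
σ2/σ3 boundary: /tj/ is a licit onset in full, so it all attaches to the next syllable.
σ3/σ4 boundary: /kl/ is a licit onset in full, so it all attaches to the next syllable.
σ4/σ5 boundary: /ktr/ — longest licit onset from the right is /tr/, leaving /k/ as coda.
So the parse is gribt.bi.tja.klxk.trx.
The second /t/ is in the onset of syllable 3 (/tja/).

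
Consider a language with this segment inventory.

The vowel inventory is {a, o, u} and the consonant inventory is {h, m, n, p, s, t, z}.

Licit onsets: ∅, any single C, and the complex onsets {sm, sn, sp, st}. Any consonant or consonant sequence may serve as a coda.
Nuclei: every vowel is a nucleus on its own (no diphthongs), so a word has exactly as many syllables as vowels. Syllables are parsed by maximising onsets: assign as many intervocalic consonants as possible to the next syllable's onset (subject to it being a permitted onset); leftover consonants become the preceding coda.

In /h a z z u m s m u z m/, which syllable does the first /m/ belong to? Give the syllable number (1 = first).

The vowels are a, u, u — 3 nuclei, so 3 syllables.
Between /a/ (V1) and /u/ (V2): /zz/ — longest licit onset from the right is /z/, leaving /z/ as coda.
Between /u/ (V2) and /u/ (V3): cluster /msm/ — the longest permitted-onset suffix is /sm/; onset = /sm/, preceding coda = /m/.
Result: haz.zum.smuzm.
The first /m/ is in the coda of syllable 2 (/zum/).

2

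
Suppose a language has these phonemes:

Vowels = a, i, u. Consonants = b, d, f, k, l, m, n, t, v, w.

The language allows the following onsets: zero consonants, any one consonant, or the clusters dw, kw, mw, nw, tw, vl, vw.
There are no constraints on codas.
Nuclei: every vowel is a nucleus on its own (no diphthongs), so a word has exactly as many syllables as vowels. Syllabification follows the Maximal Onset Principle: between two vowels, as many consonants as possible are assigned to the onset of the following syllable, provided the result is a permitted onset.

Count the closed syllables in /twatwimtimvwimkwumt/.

4

The vowels are a, i, i, i, u — 5 nuclei, so 5 syllables.
σ1/σ2 boundary: /tw/ — entire cluster is a permitted onset → onset /tw/, coda ∅.
σ2/σ3 boundary: cluster /mt/ — the longest permitted-onset suffix is /t/; onset = /t/, preceding coda = /m/.
σ3/σ4 boundary: cluster /mvw/ — the longest permitted-onset suffix is /vw/; onset = /vw/, preceding coda = /m/.
σ4/σ5 boundary: cluster /mkw/ — the longest permitted-onset suffix is /kw/; onset = /kw/, preceding coda = /m/.
So the parse is twa.twim.tim.vwim.kwumt.
Classifying each syllable: /twa/ (open), /twim/ (closed), /tim/ (closed), /vwim/ (closed), /kwumt/ (closed).
Closed syllables: 4.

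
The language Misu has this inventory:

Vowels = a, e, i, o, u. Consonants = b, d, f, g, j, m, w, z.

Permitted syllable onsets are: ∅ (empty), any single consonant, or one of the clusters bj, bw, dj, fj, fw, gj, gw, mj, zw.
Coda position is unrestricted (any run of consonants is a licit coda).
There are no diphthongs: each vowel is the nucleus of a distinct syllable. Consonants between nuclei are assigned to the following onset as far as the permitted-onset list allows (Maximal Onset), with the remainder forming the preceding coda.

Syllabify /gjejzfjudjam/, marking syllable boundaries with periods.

The vowels are e, u, a — 3 nuclei, so 3 syllables.
Between /e/ (V1) and /u/ (V2): /jzfj/ splits as /jz/ + /fj/ (/fj/ is the longest suffix that is a licit onset).
Between /u/ (V2) and /a/ (V3): /dj/ — entire cluster is a permitted onset → onset /dj/, coda ∅.

gjejz.fju.djam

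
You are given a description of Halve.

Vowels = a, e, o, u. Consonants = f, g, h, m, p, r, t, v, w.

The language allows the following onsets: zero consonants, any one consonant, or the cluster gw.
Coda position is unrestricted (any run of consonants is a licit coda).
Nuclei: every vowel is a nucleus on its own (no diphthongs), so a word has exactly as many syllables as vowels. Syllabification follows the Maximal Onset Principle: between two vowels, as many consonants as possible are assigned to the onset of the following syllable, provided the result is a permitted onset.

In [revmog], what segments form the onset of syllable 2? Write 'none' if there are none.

Nuclei (vowels): e, o → 2 syllables.
Between /e/ (V1) and /o/ (V2): /vm/; trying suffixes from longest down, /m/ is the first permitted one, so coda /v/ | onset /m/.
Syllabification: rev.mog.
Syllable 2 is /mog/: onset /m/, nucleus /o/, coda /g/.

m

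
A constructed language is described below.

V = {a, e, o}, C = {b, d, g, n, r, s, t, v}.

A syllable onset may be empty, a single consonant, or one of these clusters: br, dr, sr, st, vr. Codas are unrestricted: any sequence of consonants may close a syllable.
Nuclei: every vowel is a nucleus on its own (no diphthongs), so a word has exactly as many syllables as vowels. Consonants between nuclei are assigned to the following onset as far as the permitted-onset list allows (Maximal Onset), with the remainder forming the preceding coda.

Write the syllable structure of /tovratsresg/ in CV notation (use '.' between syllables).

CV.CCVC.CCVCC

Vowels present: o, a, e; each is a nucleus, giving 3 syllables.
/o…a/ gap (V1→V2): /vr/ is a licit onset in full, so it all attaches to the next syllable.
/a…e/ gap (V2→V3): cluster /tsr/ — the longest permitted-onset suffix is /sr/; onset = /sr/, preceding coda = /t/.
Putting it together: to.vrat.sresg.
Mapping each syllable to C/V: /to/ → CV, /vrat/ → CCVC, /sresg/ → CCVCC.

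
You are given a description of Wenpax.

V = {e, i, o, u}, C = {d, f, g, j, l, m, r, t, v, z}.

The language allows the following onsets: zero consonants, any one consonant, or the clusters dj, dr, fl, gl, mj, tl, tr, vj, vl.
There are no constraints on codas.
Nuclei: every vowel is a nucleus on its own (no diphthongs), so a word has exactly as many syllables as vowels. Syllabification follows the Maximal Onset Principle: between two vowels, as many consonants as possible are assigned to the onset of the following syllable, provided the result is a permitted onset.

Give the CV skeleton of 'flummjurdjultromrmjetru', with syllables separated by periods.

CCVC.CCVC.CCVC.CCVCC.CCV.CCV

The vowels are u, u, u, o, e, u — 6 nuclei, so 6 syllables.
Between /u/ (V1) and /u/ (V2): cluster /mmj/ — the longest permitted-onset suffix is /mj/; onset = /mj/, preceding coda = /m/.
Between /u/ (V2) and /u/ (V3): cluster /rdj/ — the longest permitted-onset suffix is /dj/; onset = /dj/, preceding coda = /r/.
Between /u/ (V3) and /o/ (V4): /ltr/ — longest licit onset from the right is /tr/, leaving /l/ as coda.
Between /o/ (V4) and /e/ (V5): /mrmj/; trying suffixes from longest down, /mj/ is the first permitted one, so coda /mr/ | onset /mj/.
Between /e/ (V5) and /u/ (V6): /tr/ is a licit onset in full, so it all attaches to the next syllable.
Putting it together: flum.mjur.djul.tromr.mje.tru.
Mapping each syllable to C/V: /flum/ → CCVC, /mjur/ → CCVC, /djul/ → CCVC, /tromr/ → CCVCC, /mje/ → CCV, /tru/ → CCV.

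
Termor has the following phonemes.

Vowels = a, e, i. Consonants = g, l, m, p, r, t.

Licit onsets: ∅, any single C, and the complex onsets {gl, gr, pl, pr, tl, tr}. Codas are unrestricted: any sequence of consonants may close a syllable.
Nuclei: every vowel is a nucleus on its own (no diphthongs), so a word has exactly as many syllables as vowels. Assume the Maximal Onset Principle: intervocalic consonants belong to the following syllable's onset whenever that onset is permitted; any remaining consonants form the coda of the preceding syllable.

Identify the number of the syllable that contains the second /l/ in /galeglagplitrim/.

3

Nuclei (vowels): a, e, a, i, i → 5 syllables.
V1 /a/ – V2 /e/: /l/ is a single consonant, so it becomes the next onset.
V2 /e/ – V3 /a/: /gl/ is a licit onset in full, so it all attaches to the next syllable.
V3 /a/ – V4 /i/: /gpl/; trying suffixes from longest down, /pl/ is the first permitted one, so coda /g/ | onset /pl/.
V4 /i/ – V5 /i/: cluster /tr/ — /tr/ is itself a permitted onset, so the whole cluster goes right; preceding coda = ∅.
Result: ga.le.glag.pli.trim.
The second /l/ is in the onset of syllable 3 (/glag/).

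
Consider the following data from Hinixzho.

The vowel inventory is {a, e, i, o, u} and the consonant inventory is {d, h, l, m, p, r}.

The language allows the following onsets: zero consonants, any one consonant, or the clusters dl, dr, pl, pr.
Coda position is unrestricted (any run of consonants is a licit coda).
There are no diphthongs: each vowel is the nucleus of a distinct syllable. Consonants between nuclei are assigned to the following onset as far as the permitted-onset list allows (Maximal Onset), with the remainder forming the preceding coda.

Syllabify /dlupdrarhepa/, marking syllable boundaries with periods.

The vowels are u, a, e, a — 4 nuclei, so 4 syllables.
σ1/σ2 boundary: /pdr/ splits as /p/ + /dr/ (/dr/ is the longest suffix that is a licit onset).
σ2/σ3 boundary: /rh/ — longest licit onset from the right is /h/, leaving /r/ as coda.
σ3/σ4 boundary: /p/ → onset of the next syllable (single consonants are always licit onsets).

dlup.drar.he.pa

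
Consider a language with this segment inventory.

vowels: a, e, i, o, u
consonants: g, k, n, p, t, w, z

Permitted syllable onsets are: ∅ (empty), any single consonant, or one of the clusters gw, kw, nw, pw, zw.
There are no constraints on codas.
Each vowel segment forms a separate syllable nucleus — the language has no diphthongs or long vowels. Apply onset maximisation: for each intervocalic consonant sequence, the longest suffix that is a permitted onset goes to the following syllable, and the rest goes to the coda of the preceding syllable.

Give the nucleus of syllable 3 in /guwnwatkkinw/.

i

Nuclei (vowels): u, a, i → 3 syllables.
The third nucleus (vowel 3 from the left) is /i/.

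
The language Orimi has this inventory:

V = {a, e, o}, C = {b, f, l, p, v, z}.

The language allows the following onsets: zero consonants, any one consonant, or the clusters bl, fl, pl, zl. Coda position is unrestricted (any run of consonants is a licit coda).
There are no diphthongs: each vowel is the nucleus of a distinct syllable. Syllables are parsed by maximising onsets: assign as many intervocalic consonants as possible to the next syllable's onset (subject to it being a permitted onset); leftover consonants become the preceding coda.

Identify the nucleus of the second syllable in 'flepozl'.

Vowels present: e, o; each is a nucleus, giving 2 syllables.
The second nucleus (vowel 2 from the left) is /o/.

o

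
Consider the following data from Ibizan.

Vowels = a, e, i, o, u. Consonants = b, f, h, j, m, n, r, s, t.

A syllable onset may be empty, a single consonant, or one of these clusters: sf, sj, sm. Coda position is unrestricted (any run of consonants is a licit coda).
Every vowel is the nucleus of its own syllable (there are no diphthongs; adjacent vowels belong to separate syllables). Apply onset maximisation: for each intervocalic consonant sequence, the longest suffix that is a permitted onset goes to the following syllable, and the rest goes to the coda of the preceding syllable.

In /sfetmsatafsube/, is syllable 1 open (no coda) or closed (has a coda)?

closed

Vowels present: e, a, a, u, e; each is a nucleus, giving 5 syllables.
Between /e/ (V1) and /a/ (V2): cluster /tms/ — the longest permitted-onset suffix is /s/; onset = /s/, preceding coda = /tm/.
Between /a/ (V2) and /a/ (V3): /t/ is a single consonant, so it becomes the next onset.
Between /a/ (V3) and /u/ (V4): /fs/ — longest licit onset from the right is /s/, leaving /f/ as coda.
Between /u/ (V4) and /e/ (V5): just /b/ — single C goes to the following onset.
Syllabification: sfetm.sa.taf.su.be.
Syllable 1 is /sfetm/ with coda /tm/, so it is closed.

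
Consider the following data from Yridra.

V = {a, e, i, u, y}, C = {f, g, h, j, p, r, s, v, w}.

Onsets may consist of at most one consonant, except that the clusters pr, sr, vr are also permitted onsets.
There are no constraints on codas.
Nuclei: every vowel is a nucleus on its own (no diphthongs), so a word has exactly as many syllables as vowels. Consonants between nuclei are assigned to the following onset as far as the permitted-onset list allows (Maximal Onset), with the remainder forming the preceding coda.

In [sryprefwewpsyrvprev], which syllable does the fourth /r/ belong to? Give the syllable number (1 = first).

5

The vowels are y, e, e, y, e — 5 nuclei, so 5 syllables.
V1 /y/ – V2 /e/: /pr/ — entire cluster is a permitted onset → onset /pr/, coda ∅.
V2 /e/ – V3 /e/: /fw/; trying suffixes from longest down, /w/ is the first permitted one, so coda /f/ | onset /w/.
V3 /e/ – V4 /y/: /wps/ — longest licit onset from the right is /s/, leaving /wp/ as coda.
V4 /y/ – V5 /e/: /rvpr/ — longest licit onset from the right is /pr/, leaving /rv/ as coda.
Putting it together: sry.pref.wewp.syrv.prev.
The fourth /r/ is in the onset of syllable 5 (/prev/).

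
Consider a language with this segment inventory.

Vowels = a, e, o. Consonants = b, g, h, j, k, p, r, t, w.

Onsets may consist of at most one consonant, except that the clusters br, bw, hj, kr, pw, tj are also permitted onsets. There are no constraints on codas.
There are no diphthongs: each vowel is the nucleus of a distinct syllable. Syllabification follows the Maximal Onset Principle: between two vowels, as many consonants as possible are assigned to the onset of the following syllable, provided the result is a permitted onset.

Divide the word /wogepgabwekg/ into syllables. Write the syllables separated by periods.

wo.gep.ga.bwekg

Vowels present: o, e, a, e; each is a nucleus, giving 4 syllables.
σ1/σ2 boundary: /g/ is a single consonant, so it becomes the next onset.
σ2/σ3 boundary: cluster /pg/ — the longest permitted-onset suffix is /g/; onset = /g/, preceding coda = /p/.
σ3/σ4 boundary: /bw/ — entire cluster is a permitted onset → onset /bw/, coda ∅.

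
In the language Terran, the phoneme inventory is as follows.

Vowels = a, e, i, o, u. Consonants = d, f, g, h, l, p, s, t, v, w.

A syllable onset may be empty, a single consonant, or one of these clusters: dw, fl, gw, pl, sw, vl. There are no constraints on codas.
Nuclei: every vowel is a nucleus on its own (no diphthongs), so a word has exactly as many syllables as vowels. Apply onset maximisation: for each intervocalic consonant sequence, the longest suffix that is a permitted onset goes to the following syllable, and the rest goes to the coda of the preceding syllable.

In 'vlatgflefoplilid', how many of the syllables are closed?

Nuclei (vowels): a, e, o, i, i → 5 syllables.
Between /a/ (V1) and /e/ (V2): cluster /tgfl/ — the longest permitted-onset suffix is /fl/; onset = /fl/, preceding coda = /tg/.
Between /e/ (V2) and /o/ (V3): just /f/ — single C goes to the following onset.
Between /o/ (V3) and /i/ (V4): /pl/ — entire cluster is a permitted onset → onset /pl/, coda ∅.
Between /i/ (V4) and /i/ (V5): /l/ → onset of the next syllable (single consonants are always licit onsets).
Syllabification: vlatg.fle.fo.pli.lid.
Classifying each syllable: /vlatg/ (closed), /fle/ (open), /fo/ (open), /pli/ (open), /lid/ (closed).
Closed syllables: 2.

2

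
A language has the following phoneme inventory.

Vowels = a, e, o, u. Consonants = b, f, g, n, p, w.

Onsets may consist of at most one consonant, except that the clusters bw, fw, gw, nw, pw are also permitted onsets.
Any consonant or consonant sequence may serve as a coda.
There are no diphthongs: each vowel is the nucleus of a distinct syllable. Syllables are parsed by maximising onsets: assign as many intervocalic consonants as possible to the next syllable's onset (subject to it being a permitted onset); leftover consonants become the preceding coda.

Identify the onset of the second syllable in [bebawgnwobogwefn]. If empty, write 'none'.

b

Nuclei (vowels): e, a, o, o, e → 5 syllables.
V1 /e/ – V2 /a/: just /b/ — single C goes to the following onset.
V2 /a/ – V3 /o/: cluster /wgnw/ — the longest permitted-onset suffix is /nw/; onset = /nw/, preceding coda = /wg/.
V3 /o/ – V4 /o/: /b/ is a single consonant, so it becomes the next onset.
V4 /o/ – V5 /e/: cluster /gw/ — /gw/ is itself a permitted onset, so the whole cluster goes right; preceding coda = ∅.
Putting it together: be.bawg.nwo.bo.gwefn.
Syllable 2 is /bawg/: onset /b/, nucleus /a/, coda /wg/.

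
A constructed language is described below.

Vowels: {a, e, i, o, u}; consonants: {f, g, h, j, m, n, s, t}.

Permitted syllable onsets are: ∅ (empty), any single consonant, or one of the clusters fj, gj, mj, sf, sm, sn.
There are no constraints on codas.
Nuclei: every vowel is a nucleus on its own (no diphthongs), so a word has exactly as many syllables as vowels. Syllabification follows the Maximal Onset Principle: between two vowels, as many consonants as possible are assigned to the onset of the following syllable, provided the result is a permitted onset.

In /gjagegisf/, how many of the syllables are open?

2

Vowels present: a, e, i; each is a nucleus, giving 3 syllables.
/a…e/ gap (V1→V2): just /g/ — single C goes to the following onset.
/e…i/ gap (V2→V3): just /g/ — single C goes to the following onset.
Putting it together: gja.ge.gisf.
Classifying each syllable: /gja/ (open), /ge/ (open), /gisf/ (closed).
Open syllables: 2.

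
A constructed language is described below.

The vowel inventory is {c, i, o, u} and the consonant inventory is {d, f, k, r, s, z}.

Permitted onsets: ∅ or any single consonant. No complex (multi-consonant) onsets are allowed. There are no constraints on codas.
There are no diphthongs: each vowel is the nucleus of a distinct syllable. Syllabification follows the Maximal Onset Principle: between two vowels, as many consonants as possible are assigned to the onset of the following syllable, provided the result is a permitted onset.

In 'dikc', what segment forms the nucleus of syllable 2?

Vowels present: i, c; each is a nucleus, giving 2 syllables.
The second nucleus (vowel 2 from the left) is /c/.

c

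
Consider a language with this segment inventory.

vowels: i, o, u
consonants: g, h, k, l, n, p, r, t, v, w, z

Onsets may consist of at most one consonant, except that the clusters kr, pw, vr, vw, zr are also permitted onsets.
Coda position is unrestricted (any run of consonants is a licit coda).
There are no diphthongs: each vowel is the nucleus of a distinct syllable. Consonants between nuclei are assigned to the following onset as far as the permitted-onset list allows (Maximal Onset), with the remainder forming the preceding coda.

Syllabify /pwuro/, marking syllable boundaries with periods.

Nuclei (vowels): u, o → 2 syllables.
V1 /u/ – V2 /o/: /r/ is a single consonant, so it becomes the next onset.

pwu.ro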